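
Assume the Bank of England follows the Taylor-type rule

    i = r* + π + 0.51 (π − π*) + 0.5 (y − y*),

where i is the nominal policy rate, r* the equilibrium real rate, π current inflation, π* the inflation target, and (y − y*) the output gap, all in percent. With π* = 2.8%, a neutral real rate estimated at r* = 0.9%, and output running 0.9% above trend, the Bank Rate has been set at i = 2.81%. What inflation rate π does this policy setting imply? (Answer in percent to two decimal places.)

Output 0.9% above potential → (y − y*) = 0.9.
Collecting π: i = r* + (1 + 0.51) π − 0.51 π* + 0.5 (y − y*)
1.51 π = 2.81 − 0.9 + 0.51 × 2.8 − 0.5 × 0.9 = 2.888
π = 2.888 / 1.51 = 1.91

1.91%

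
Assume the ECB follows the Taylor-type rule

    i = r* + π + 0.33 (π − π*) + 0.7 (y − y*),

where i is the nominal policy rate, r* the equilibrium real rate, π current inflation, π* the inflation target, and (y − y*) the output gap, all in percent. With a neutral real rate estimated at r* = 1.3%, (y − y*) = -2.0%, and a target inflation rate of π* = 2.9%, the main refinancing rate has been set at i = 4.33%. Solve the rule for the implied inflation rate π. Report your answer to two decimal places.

Collecting π: i = r* + (1 + 0.33) π − 0.33 π* + 0.7 (y − y*)
1.33 π = 4.33 − 1.3 + 0.33 × 2.9 − 0.7 × (-2.0) = 5.387
π = 5.387 / 1.33 = 4.05

4.05%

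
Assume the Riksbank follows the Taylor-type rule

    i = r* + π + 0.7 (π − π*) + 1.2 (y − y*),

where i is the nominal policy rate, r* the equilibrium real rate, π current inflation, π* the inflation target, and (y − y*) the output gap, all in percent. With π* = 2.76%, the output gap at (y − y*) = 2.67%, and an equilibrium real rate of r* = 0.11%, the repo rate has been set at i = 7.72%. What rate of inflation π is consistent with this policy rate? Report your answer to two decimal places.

3.73%

Collecting π: i = r* + (1 + 0.7) π − 0.7 π* + 1.2 (y − y*)
1.7 π = 7.72 − 0.11 + 0.7 × 2.76 − 1.2 × 2.67 = 6.338
π = 6.338 / 1.7 = 3.73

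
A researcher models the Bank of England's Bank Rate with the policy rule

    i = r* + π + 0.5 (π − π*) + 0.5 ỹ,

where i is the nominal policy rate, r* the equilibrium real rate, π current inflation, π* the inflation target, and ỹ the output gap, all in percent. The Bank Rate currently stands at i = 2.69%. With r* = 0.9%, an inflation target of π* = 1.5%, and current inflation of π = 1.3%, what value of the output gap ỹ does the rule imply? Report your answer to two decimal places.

0.5 ỹ = 2.69 − 0.9 − 1.3 − 0.5 × (1.3 − 1.5) = 0.59
ỹ = 0.59 / 0.5 = 1.18

1.18%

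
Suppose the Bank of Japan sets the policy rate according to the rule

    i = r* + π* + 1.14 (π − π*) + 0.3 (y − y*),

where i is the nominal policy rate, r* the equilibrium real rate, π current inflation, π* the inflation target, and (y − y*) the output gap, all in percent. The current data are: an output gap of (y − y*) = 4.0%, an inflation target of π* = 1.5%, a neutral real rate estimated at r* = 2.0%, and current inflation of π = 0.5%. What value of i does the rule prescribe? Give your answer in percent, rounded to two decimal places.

3.56%

i = 2.0 + 1.5 + 1.14 × (0.5 − 1.5) + 0.3 × 4.0
   = 2.0 + 1.5 − 1.14 + 1.2 = 3.56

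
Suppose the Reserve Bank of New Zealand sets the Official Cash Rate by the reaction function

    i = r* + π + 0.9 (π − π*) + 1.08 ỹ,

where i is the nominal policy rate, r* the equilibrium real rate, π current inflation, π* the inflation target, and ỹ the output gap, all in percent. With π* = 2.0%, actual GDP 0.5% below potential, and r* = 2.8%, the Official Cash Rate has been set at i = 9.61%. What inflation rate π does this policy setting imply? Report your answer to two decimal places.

Output 0.5% below potential → ỹ = -0.5.
Collecting π: i = r* + (1 + 0.9) π − 0.9 π* + 1.08 ỹ
1.9 π = 9.61 − 2.8 + 0.9 × 2.0 − 1.08 × (-0.5) = 9.15
π = 9.15 / 1.9 = 4.82

4.82%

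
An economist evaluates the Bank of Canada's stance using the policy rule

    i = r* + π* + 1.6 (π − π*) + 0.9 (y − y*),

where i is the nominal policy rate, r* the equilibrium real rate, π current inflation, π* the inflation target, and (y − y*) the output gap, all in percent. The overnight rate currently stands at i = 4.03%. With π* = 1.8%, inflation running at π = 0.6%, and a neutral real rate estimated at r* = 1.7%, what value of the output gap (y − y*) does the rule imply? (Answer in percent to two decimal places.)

0.9 (y − y*) = 4.03 − 1.7 − 1.8 − 1.6 × (0.6 − 1.8) = 2.45
(y − y*) = 2.45 / 0.9 = 2.72

2.72%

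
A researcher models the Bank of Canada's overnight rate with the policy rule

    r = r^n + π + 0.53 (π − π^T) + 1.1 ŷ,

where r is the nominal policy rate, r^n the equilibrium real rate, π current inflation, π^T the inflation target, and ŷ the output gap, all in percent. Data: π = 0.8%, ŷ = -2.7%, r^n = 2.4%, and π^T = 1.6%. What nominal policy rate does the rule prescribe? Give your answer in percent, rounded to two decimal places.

r = 2.4 + 0.8 + 0.53 × (0.8 − 1.6) + 1.1 × (-2.7)
   = 2.4 + 0.8 − 0.424 − 2.97 = -0.19

-0.19%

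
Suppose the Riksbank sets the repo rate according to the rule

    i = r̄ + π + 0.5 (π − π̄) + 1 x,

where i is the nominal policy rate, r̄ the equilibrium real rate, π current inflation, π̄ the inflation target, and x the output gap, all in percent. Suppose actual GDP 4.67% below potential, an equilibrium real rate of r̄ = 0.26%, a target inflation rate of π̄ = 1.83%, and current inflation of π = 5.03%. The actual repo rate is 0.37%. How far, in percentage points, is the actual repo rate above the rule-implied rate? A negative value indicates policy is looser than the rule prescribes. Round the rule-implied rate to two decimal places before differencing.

Output 4.67% below potential → x = -4.67.
i = 0.26 + 5.03 + 0.5 × (5.03 − 1.83) + 1 × (-4.67)
   = 0.26 + 5.03 + 1.6 − 4.67 = 2.22
Deviation = 0.37 − 2.22 = -1.85 pp.

-1.85 pp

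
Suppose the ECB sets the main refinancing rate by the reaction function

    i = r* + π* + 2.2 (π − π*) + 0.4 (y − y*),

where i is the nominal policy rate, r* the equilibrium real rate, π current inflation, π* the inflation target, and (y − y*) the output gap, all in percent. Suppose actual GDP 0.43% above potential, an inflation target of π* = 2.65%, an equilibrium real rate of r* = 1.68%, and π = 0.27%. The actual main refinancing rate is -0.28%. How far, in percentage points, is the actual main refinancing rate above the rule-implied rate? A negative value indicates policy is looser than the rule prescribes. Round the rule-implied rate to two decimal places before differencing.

Output 0.43% above potential → (y − y*) = 0.43.
i = 1.68 + 2.65 + 2.2 × (0.27 − 2.65) + 0.4 × 0.43
   = 1.68 + 2.65 − 5.236 + 0.172 = -0.73
Deviation = -0.28 − (-0.73) = 0.45 pp.

0.45 pp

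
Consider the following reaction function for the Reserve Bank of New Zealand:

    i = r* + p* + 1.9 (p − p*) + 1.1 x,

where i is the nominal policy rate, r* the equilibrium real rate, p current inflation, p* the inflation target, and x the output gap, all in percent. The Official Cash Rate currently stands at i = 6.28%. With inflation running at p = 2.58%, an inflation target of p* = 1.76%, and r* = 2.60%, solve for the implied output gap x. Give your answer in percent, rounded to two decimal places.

0.33%

1.1 x = 6.28 − 2.60 − 1.76 − 1.9 × (2.58 − 1.76) = 0.362
x = 0.362 / 1.1 = 0.33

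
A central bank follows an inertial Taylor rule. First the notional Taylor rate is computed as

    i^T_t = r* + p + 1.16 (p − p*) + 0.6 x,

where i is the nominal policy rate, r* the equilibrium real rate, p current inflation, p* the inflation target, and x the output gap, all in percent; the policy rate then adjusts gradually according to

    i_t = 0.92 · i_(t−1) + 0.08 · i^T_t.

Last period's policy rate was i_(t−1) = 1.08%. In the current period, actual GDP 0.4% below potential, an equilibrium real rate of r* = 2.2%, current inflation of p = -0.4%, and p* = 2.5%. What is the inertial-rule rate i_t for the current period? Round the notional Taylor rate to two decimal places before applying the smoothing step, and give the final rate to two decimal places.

Output 0.4% below potential → x = -0.4.
i^T_t = 2.2 + (-0.4) + 1.16 × (-0.4 − 2.5) + 0.6 × (-0.4)
   = 2.2 − 0.4 − 3.364 − 0.24 = -1.80
i_t = 0.92 × 1.08 + 0.08 × (-1.80) = 0.9936 − 0.144 = 0.85

0.85%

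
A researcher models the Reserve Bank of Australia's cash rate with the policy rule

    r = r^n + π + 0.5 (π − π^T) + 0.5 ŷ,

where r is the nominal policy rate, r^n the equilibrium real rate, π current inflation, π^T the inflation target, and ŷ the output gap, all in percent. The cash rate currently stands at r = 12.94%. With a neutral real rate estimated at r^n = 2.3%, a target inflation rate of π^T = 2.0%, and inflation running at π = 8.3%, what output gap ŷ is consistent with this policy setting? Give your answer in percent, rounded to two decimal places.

-1.62%

0.5 ŷ = 12.94 − 2.3 − 8.3 − 0.5 × (8.3 − 2.0) = -0.81
ŷ = -0.81 / 0.5 = -1.62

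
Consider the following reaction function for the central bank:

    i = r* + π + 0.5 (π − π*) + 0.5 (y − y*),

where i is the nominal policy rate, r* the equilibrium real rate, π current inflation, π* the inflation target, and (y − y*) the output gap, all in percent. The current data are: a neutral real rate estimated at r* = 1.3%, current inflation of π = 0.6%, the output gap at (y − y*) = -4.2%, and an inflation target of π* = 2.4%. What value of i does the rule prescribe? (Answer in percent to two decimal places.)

i = 1.3 + 0.6 + 0.5 × (0.6 − 2.4) + 0.5 × (-4.2)
   = 1.3 + 0.6 − 0.9 − 2.1 = -1.10

-1.10%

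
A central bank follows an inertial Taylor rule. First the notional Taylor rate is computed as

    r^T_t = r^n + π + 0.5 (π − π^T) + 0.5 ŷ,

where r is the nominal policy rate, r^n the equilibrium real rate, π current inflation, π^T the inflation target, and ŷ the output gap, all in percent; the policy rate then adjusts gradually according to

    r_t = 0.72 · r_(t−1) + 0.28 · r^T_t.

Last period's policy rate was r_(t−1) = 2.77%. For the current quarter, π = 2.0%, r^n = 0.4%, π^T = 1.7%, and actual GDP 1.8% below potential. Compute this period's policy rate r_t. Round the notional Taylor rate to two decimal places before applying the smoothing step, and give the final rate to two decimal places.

Output 1.8% below potential → ŷ = -1.8.
r^T_t = 0.4 + 2.0 + 0.5 × (2.0 − 1.7) + 0.5 × (-1.8)
   = 0.4 + 2 + 0.15 − 0.9 = 1.65
r_t = 0.72 × 2.77 + 0.28 × 1.65 = 1.9944 + 0.462 = 2.46

2.46%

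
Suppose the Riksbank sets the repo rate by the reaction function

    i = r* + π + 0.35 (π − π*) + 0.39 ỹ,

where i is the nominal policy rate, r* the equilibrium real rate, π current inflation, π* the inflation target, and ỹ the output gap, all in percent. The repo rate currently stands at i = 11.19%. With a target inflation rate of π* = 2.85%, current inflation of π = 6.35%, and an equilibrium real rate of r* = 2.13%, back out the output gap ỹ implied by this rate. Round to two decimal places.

3.81%

0.39 ỹ = 11.19 − 2.13 − 6.35 − 0.35 × (6.35 − 2.85) = 1.485
ỹ = 1.485 / 0.39 = 3.81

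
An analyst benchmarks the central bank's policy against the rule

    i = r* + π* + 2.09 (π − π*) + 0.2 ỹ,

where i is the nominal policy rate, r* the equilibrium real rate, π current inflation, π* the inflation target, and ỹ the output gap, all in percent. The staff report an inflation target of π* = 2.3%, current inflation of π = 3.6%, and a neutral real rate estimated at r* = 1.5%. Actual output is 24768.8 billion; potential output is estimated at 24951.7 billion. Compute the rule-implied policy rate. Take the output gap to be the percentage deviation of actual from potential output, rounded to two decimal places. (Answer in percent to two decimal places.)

6.37%

Output gap = 100 × (24768.8 − 24951.7) / 24951.7 = -0.73%.
i = 1.50 + 2.30 + 2.09 × (3.60 − 2.30) + 0.2 × (-0.73)
   = 1.50 + 2.3 + 2.717 − 0.146 = 6.37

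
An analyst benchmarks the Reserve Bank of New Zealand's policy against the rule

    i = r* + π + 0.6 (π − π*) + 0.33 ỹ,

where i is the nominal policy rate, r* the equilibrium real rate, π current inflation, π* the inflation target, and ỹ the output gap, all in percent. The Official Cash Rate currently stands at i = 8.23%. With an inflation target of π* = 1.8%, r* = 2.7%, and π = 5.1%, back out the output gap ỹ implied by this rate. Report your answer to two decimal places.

0.33 ỹ = 8.23 − 2.7 − 5.1 − 0.6 × (5.1 − 1.8) = -1.55
ỹ = -1.55 / 0.33 = -4.70

-4.70%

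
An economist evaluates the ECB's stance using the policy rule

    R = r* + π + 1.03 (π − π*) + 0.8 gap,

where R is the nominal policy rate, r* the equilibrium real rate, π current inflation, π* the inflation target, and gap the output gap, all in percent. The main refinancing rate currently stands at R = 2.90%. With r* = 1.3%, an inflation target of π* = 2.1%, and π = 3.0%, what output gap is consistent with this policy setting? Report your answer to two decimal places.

-2.91%

0.8 gap = 2.90 − 1.3 − 3.0 − 1.03 × (3.0 − 2.1) = -2.327
gap = -2.327 / 0.8 = -2.91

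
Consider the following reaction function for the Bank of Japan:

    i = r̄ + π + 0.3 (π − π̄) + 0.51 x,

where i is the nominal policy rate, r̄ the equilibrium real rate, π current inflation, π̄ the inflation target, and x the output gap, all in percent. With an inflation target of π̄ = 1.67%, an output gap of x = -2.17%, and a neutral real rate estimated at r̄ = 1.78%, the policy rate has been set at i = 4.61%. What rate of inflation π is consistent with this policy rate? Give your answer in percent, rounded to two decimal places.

Collecting π: i = r̄ + (1 + 0.3) π − 0.3 π̄ + 0.51 x
1.3 π = 4.61 − 1.78 + 0.3 × 1.67 − 0.51 × (-2.17) = 4.4377
π = 4.4377 / 1.3 = 3.41

3.41%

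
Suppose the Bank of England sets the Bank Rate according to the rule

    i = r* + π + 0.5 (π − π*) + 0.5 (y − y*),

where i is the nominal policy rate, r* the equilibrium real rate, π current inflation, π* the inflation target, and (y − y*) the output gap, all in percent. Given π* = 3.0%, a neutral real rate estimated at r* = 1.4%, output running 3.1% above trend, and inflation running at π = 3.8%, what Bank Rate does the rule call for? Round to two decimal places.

7.15%

Output 3.1% above potential → (y − y*) = 3.1.
i = 1.4 + 3.8 + 0.5 × (3.8 − 3.0) + 0.5 × 3.1
   = 1.4 + 3.8 + 0.4 + 1.55 = 7.15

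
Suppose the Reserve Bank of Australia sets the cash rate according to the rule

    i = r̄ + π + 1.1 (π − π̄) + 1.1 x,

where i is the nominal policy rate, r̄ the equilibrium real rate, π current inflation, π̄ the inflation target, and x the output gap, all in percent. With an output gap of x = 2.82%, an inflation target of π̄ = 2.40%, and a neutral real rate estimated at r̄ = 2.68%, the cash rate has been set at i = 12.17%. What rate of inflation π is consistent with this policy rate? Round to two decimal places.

4.30%

Collecting π: i = r̄ + (1 + 1.1) π − 1.1 π̄ + 1.1 x
2.1 π = 12.17 − 2.68 + 1.1 × 2.40 − 1.1 × 2.82 = 9.028
π = 9.028 / 2.1 = 4.30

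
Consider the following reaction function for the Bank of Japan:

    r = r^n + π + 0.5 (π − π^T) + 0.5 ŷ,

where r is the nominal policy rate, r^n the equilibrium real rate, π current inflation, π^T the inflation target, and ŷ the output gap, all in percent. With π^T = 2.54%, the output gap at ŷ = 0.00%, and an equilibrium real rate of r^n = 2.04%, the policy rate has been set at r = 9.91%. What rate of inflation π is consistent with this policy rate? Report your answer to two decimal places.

6.09%

Collecting π: r = r^n + (1 + 0.5) π − 0.5 π^T + 0.5 ŷ
1.5 π = 9.91 − 2.04 + 0.5 × 2.54 − 0.5 × 0.00 = 9.14
π = 9.14 / 1.5 = 6.09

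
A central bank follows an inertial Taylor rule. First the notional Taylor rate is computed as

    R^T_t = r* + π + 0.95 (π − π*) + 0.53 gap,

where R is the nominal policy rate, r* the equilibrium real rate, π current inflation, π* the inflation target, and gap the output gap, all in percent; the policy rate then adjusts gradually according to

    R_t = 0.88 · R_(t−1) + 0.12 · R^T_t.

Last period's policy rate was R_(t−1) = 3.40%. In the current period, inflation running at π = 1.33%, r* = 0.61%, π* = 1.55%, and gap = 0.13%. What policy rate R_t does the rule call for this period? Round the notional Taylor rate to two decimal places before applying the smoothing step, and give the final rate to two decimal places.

R^T_t = 0.61 + 1.33 + 0.95 × (1.33 − 1.55) + 0.53 × 0.13
   = 0.61 + 1.33 − 0.209 + 0.0689 = 1.80
R_t = 0.88 × 3.40 + 0.12 × 1.80 = 2.992 + 0.216 = 3.21

3.21%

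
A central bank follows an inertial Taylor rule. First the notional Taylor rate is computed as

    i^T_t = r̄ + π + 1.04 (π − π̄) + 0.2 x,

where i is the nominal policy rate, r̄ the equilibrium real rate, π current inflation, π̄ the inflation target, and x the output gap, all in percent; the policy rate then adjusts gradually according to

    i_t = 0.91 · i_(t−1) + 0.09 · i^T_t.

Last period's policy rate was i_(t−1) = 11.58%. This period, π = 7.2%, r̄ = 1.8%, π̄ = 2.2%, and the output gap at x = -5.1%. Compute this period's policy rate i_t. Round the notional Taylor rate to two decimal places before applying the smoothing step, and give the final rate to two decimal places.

i^T_t = 1.8 + 7.2 + 1.04 × (7.2 − 2.2) + 0.2 × (-5.1)
   = 1.8 + 7.2 + 5.2 − 1.02 = 13.18
i_t = 0.91 × 11.58 + 0.09 × 13.18 = 10.5378 + 1.1862 = 11.72

11.72%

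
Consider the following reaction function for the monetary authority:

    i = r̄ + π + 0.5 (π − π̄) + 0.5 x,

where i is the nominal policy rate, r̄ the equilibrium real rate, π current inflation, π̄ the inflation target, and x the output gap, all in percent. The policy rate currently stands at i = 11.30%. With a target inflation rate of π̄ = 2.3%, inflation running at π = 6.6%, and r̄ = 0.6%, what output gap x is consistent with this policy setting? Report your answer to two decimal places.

0.5 x = 11.30 − 0.6 − 6.6 − 0.5 × (6.6 − 2.3) = 1.95
x = 1.95 / 0.5 = 3.90

3.90%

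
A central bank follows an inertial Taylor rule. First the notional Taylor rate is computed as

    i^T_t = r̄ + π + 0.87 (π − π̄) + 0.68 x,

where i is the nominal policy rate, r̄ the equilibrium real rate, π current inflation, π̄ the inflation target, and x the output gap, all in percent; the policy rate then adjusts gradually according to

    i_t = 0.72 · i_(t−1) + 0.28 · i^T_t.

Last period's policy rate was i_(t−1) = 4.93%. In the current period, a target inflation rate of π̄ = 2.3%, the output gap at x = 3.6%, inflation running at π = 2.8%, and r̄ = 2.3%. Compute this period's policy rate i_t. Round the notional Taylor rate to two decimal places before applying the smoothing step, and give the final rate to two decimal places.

i^T_t = 2.3 + 2.8 + 0.87 × (2.8 − 2.3) + 0.68 × 3.6
   = 2.3 + 2.8 + 0.435 + 2.448 = 7.98
i_t = 0.72 × 4.93 + 0.28 × 7.98 = 3.5496 + 2.2344 = 5.78

5.78%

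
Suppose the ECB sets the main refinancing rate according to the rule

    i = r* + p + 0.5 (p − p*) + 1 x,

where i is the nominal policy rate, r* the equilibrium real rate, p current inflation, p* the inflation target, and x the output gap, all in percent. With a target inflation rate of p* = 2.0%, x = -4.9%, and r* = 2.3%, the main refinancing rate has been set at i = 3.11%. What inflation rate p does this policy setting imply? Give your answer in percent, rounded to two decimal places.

4.47%

Collecting p: i = r* + (1 + 0.5) p − 0.5 p* + 1 x
1.5 p = 3.11 − 2.3 + 0.5 × 2.0 − 1 × (-4.9) = 6.71
p = 6.71 / 1.5 = 4.47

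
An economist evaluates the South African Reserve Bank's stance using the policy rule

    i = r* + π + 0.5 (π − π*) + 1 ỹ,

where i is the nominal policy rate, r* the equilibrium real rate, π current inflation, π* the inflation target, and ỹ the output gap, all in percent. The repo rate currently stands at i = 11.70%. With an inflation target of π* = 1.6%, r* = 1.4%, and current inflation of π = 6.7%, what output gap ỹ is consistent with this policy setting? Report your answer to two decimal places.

1.05%

1 ỹ = 11.70 − 1.4 − 6.7 − 0.5 × (6.7 − 1.6) = 1.05
ỹ = 1.05 / 1 = 1.05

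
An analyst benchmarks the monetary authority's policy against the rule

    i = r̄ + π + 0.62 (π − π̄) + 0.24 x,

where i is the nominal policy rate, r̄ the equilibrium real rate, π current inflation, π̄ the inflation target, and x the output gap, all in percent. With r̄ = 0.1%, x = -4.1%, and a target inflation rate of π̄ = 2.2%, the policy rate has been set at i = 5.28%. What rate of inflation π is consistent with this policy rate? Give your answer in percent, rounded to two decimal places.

4.65%

Collecting π: i = r̄ + (1 + 0.62) π − 0.62 π̄ + 0.24 x
1.62 π = 5.28 − 0.1 + 0.62 × 2.2 − 0.24 × (-4.1) = 7.528
π = 7.528 / 1.62 = 4.65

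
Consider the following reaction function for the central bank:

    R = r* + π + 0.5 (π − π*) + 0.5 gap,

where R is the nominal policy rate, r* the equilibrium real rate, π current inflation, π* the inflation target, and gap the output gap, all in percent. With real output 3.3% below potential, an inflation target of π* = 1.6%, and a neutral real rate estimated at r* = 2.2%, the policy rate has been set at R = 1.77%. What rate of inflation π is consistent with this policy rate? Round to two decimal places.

Output 3.3% below potential → gap = -3.3.
Collecting π: R = r* + (1 + 0.5) π − 0.5 π* + 0.5 gap
1.5 π = 1.77 − 2.2 + 0.5 × 1.6 − 0.5 × (-3.3) = 2.02
π = 2.02 / 1.5 = 1.35

1.35%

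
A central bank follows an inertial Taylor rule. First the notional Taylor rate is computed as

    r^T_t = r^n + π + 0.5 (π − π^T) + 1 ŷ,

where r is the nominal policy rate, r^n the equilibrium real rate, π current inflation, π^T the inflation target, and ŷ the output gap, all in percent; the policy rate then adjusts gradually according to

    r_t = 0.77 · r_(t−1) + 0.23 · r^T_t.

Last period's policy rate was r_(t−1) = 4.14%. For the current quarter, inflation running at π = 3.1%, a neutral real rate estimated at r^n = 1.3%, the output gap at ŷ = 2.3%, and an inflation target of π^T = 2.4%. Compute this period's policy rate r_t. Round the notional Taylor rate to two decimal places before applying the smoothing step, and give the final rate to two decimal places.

4.81%

r^T_t = 1.3 + 3.1 + 0.5 × (3.1 − 2.4) + 1 × 2.3
   = 1.3 + 3.1 + 0.35 + 2.3 = 7.05
r_t = 0.77 × 4.14 + 0.23 × 7.05 = 3.1878 + 1.6215 = 4.81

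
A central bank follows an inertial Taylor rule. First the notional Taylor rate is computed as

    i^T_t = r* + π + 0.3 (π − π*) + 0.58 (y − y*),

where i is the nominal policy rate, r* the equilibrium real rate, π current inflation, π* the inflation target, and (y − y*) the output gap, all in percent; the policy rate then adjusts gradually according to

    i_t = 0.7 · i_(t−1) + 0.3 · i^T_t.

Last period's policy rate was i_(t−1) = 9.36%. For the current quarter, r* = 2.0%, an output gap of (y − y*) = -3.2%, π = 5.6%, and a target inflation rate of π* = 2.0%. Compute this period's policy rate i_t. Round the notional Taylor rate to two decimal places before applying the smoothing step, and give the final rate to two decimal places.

8.60%

i^T_t = 2.0 + 5.6 + 0.3 × (5.6 − 2.0) + 0.58 × (-3.2)
   = 2.0 + 5.6 + 1.08 − 1.856 = 6.82
i_t = 0.7 × 9.36 + 0.3 × 6.82 = 6.552 + 2.046 = 8.60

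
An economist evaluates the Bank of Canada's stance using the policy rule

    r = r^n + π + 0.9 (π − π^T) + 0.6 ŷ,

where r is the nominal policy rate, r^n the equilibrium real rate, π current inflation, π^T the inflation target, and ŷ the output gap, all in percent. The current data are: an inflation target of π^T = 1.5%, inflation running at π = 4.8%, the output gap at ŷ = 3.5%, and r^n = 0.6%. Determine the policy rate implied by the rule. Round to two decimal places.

r = 0.6 + 4.8 + 0.9 × (4.8 − 1.5) + 0.6 × 3.5
   = 0.6 + 4.8 + 2.97 + 2.1 = 10.47

10.47%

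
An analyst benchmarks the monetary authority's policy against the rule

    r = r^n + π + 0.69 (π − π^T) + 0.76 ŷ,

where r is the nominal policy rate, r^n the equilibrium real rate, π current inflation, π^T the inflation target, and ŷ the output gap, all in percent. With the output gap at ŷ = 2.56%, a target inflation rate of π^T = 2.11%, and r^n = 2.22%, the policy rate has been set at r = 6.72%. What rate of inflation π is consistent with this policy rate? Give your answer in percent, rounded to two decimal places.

2.37%

Collecting π: r = r^n + (1 + 0.69) π − 0.69 π^T + 0.76 ŷ
1.69 π = 6.72 − 2.22 + 0.69 × 2.11 − 0.76 × 2.56 = 4.0103
π = 4.0103 / 1.69 = 2.37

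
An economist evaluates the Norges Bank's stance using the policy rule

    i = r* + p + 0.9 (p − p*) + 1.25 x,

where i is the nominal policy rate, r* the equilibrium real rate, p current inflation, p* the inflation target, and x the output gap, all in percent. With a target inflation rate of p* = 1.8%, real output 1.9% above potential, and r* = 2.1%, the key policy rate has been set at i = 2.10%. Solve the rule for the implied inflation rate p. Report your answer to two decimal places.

Output 1.9% above potential → x = 1.9.
Collecting p: i = r* + (1 + 0.9) p − 0.9 p* + 1.25 x
1.9 p = 2.10 − 2.1 + 0.9 × 1.8 − 1.25 × 1.9 = -0.755
p = -0.755 / 1.9 = -0.40

-0.40%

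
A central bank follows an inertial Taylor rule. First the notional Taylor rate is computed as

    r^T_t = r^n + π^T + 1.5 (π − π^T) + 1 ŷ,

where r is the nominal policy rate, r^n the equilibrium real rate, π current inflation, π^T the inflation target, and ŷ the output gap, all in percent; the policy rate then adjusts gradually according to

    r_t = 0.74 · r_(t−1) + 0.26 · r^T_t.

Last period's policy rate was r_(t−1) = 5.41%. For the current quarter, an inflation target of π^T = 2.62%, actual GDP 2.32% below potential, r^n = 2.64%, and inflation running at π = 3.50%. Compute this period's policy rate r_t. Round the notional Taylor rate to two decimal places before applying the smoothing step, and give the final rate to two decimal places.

Output 2.32% below potential → ŷ = -2.32.
r^T_t = 2.64 + 2.62 + 1.5 × (3.50 − 2.62) + 1 × (-2.32)
   = 2.64 + 2.62 + 1.32 − 2.32 = 4.26
r_t = 0.74 × 5.41 + 0.26 × 4.26 = 4.0034 + 1.1076 = 5.11

5.11%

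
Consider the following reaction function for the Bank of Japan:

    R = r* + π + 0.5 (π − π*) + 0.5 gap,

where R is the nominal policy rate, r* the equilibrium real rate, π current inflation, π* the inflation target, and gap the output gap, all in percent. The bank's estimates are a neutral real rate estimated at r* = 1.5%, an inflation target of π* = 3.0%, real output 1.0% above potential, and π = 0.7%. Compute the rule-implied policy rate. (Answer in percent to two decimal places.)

Output 1.0% above potential → gap = 1.0.
R = 1.5 + 0.7 + 0.5 × (0.7 − 3.0) + 0.5 × 1.0
   = 1.5 + 0.7 − 1.15 + 0.5 = 1.55

1.55%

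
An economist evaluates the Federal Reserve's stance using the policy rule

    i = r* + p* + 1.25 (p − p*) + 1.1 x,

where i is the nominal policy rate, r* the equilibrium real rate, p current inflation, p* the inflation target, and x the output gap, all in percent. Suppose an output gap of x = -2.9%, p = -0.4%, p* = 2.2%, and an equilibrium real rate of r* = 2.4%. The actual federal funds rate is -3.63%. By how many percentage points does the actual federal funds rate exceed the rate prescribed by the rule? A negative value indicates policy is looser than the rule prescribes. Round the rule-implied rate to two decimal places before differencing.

-1.79 pp

i = 2.4 + 2.2 + 1.25 × (-0.4 − 2.2) + 1.1 × (-2.9)
   = 2.4 + 2.2 − 3.25 − 3.19 = -1.84
Deviation = -3.63 − (-1.84) = -1.79 pp.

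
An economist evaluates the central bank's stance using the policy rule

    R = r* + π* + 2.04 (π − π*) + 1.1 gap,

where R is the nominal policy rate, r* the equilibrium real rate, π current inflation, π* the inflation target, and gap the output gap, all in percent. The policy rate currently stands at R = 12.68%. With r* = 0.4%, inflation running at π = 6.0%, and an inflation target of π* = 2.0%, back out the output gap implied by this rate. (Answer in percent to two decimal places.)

1.1 gap = 12.68 − 0.4 − 2.0 − 2.04 × (6.0 − 2.0) = 2.12
gap = 2.12 / 1.1 = 1.93

1.93%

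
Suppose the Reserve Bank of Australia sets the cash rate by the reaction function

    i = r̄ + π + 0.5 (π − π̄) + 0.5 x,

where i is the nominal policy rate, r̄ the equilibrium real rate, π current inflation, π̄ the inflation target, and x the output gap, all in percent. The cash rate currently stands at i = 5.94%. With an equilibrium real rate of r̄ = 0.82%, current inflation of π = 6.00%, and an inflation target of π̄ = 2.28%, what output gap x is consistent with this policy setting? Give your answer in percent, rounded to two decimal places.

0.5 x = 5.94 − 0.82 − 6.00 − 0.5 × (6.00 − 2.28) = -2.74
x = -2.74 / 0.5 = -5.48

-5.48%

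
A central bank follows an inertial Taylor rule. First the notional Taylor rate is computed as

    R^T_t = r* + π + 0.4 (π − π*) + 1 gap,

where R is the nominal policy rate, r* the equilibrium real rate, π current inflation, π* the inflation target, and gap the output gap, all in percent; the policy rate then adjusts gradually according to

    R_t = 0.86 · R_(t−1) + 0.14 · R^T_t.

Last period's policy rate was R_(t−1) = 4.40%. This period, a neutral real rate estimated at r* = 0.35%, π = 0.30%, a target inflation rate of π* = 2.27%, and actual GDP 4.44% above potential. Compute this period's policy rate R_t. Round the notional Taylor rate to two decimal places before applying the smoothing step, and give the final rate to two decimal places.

4.39%

Output 4.44% above potential → gap = 4.44.
R^T_t = 0.35 + 0.30 + 0.4 × (0.30 − 2.27) + 1 × 4.44
   = 0.35 + 0.3 − 0.788 + 4.44 = 4.30
R_t = 0.86 × 4.40 + 0.14 × 4.30 = 3.784 + 0.602 = 4.39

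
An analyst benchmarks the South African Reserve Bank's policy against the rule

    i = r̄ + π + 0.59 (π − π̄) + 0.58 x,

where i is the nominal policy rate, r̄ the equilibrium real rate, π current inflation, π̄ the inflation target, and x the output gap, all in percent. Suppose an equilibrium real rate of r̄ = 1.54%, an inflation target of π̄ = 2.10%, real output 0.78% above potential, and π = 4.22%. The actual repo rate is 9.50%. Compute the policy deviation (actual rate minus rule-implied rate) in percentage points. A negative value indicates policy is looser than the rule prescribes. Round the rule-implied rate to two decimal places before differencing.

2.04 pp

Output 0.78% above potential → x = 0.78.
i = 1.54 + 4.22 + 0.59 × (4.22 − 2.10) + 0.58 × 0.78
   = 1.54 + 4.22 + 1.2508 + 0.4524 = 7.46
Deviation = 9.50 − 7.46 = 2.04 pp.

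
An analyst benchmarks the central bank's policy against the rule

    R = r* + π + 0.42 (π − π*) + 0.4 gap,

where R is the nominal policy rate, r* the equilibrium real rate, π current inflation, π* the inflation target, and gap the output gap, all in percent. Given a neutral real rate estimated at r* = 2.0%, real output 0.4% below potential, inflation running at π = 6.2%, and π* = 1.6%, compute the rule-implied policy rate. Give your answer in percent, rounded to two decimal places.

9.97%

Output 0.4% below potential → gap = -0.4.
R = 2.0 + 6.2 + 0.42 × (6.2 − 1.6) + 0.4 × (-0.4)
   = 2.0 + 6.2 + 1.932 − 0.16 = 9.97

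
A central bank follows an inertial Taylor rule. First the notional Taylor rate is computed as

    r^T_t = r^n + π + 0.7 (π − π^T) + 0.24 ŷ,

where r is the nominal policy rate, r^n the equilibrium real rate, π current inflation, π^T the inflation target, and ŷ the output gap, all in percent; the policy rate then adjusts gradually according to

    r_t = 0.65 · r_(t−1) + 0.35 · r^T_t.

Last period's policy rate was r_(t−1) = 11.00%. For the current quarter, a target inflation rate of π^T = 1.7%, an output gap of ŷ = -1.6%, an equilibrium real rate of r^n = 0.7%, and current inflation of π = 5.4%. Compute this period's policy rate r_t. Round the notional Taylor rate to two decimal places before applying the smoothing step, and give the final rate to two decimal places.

10.06%

r^T_t = 0.7 + 5.4 + 0.7 × (5.4 − 1.7) + 0.24 × (-1.6)
   = 0.7 + 5.4 + 2.59 − 0.384 = 8.31
r_t = 0.65 × 11.00 + 0.35 × 8.31 = 7.15 + 2.9085 = 10.06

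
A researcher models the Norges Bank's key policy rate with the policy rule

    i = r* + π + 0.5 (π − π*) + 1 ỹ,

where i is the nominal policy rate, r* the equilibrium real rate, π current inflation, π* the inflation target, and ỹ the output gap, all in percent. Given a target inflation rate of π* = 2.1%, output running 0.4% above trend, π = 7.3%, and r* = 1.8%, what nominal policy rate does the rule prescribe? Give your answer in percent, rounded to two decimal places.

12.10%

Output 0.4% above potential → ỹ = 0.4.
i = 1.8 + 7.3 + 0.5 × (7.3 − 2.1) + 1 × 0.4
   = 1.8 + 7.3 + 2.6 + 0.4 = 12.10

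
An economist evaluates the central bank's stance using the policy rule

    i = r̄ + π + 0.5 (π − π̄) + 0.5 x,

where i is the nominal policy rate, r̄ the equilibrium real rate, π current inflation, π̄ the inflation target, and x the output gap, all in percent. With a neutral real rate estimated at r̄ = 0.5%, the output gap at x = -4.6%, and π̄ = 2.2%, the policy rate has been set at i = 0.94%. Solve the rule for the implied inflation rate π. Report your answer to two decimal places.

Collecting π: i = r̄ + (1 + 0.5) π − 0.5 π̄ + 0.5 x
1.5 π = 0.94 − 0.5 + 0.5 × 2.2 − 0.5 × (-4.6) = 3.84
π = 3.84 / 1.5 = 2.56

2.56%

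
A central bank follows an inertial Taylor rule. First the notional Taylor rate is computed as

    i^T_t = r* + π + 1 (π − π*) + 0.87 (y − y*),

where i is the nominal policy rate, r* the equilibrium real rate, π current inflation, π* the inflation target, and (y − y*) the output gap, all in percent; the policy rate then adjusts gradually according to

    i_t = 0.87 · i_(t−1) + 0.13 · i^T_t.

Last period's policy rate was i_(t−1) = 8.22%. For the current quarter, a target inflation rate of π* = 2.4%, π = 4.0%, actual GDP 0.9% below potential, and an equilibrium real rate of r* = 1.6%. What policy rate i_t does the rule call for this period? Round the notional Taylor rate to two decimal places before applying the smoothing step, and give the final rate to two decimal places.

Output 0.9% below potential → (y − y*) = -0.9.
i^T_t = 1.6 + 4.0 + 1 × (4.0 − 2.4) + 0.87 × (-0.9)
   = 1.6 + 4 + 1.6 − 0.783 = 6.42
i_t = 0.87 × 8.22 + 0.13 × 6.42 = 7.1514 + 0.8346 = 7.99

7.99%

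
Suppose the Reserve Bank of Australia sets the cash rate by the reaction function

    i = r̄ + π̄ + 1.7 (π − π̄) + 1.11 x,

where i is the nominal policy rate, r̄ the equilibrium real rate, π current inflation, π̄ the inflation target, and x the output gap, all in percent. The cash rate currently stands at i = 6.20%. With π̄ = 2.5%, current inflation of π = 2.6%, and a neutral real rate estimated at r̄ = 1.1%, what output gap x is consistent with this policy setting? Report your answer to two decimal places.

2.19%

1.11 x = 6.20 − 1.1 − 2.5 − 1.7 × (2.6 − 2.5) = 2.43
x = 2.43 / 1.11 = 2.19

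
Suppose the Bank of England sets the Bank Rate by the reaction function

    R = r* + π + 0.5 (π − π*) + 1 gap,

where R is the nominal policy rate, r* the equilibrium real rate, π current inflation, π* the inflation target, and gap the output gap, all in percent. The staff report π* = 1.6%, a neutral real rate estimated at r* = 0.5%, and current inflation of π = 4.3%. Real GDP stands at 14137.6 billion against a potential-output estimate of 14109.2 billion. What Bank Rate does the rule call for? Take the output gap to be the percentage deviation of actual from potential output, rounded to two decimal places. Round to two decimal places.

6.35%

Output gap = 100 × (14137.6 − 14109.2) / 14109.2 = 0.20%.
R = 0.50 + 4.30 + 0.5 × (4.30 − 1.60) + 1 × 0.20
   = 0.50 + 4.3 + 1.35 + 0.2 = 6.35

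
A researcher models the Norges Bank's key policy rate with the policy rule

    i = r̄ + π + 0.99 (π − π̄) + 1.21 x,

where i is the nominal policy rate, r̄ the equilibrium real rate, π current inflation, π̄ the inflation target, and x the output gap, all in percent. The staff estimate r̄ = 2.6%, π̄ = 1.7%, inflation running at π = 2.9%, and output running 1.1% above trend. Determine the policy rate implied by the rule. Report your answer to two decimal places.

8.02%

Output 1.1% above potential → x = 1.1.
i = 2.6 + 2.9 + 0.99 × (2.9 − 1.7) + 1.21 × 1.1
   = 2.6 + 2.9 + 1.188 + 1.331 = 8.02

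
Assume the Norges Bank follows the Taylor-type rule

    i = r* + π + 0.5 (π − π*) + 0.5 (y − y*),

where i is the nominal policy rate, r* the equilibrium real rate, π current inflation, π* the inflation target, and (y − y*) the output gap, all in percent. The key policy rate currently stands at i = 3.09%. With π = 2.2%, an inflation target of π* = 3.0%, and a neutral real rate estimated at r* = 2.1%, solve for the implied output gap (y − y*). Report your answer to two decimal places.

-1.62%

0.5 (y − y*) = 3.09 − 2.1 − 2.2 − 0.5 × (2.2 − 3.0) = -0.81
(y − y*) = -0.81 / 0.5 = -1.62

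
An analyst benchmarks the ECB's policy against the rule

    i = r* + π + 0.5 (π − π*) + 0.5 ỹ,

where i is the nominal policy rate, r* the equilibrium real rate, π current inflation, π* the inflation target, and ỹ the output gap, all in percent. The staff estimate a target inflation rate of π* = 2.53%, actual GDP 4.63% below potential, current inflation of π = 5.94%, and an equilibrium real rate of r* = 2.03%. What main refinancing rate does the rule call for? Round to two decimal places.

7.36%

Output 4.63% below potential → ỹ = -4.63.
i = 2.03 + 5.94 + 0.5 × (5.94 − 2.53) + 0.5 × (-4.63)
   = 2.03 + 5.94 + 1.705 − 2.315 = 7.36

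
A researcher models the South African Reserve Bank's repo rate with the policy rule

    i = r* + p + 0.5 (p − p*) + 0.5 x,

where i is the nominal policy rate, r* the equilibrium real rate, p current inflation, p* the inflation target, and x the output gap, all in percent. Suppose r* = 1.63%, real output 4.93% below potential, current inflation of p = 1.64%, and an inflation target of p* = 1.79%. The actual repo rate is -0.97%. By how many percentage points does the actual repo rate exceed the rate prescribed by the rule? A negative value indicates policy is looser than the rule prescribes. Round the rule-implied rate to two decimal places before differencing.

-1.70 pp

Output 4.93% below potential → x = -4.93.
i = 1.63 + 1.64 + 0.5 × (1.64 − 1.79) + 0.5 × (-4.93)
   = 1.63 + 1.64 − 0.075 − 2.465 = 0.73
Deviation = -0.97 − 0.73 = -1.70 pp.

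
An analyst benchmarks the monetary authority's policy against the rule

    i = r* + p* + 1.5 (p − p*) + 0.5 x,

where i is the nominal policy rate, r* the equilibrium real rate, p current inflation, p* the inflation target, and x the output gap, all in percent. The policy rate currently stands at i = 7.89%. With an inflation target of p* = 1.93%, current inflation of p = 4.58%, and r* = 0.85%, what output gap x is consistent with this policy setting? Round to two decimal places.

0.5 x = 7.89 − 0.85 − 1.93 − 1.5 × (4.58 − 1.93) = 1.135
x = 1.135 / 0.5 = 2.27

2.27%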